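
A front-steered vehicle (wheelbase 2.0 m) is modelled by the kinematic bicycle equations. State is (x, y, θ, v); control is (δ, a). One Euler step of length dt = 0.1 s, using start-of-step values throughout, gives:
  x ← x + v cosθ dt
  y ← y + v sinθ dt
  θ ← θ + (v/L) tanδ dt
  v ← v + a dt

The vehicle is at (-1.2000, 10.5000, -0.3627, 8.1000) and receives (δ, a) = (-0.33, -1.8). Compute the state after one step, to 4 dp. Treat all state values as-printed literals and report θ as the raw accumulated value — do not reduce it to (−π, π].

x' = -1.2000 + 8.1000·cos(-0.3627)·0.1 = -0.4427
y' = 10.5000 + 8.1000·sin(-0.3627)·0.1 = 10.2126
θ' = -0.3627 + (8.1000/2.0)·tan(-0.33)·0.1 = -0.5014
v' = 8.1000 − 1.8000·0.1 = 7.9200

(-0.4427, 10.2126, -0.5014, 7.9200)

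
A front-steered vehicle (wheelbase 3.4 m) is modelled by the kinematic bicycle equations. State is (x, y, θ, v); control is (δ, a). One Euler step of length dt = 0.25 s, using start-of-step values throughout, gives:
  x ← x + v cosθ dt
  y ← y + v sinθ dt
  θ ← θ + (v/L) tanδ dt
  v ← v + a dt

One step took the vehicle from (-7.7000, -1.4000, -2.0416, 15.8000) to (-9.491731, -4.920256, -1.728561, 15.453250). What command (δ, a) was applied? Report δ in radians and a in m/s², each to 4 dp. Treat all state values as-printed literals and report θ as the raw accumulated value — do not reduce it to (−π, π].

δ = 0.2632, a = -1.3870

a = (v'−v)/dt = (-0.346750)/0.25 = -1.3870
Δθ = θ'−θ = 0.313039;  (v·dt/L) = 15.8000·0.25/3.4 = 1.161765
tan δ = Δθ·L/(v·dt) = 0.269451  →  δ = 0.2632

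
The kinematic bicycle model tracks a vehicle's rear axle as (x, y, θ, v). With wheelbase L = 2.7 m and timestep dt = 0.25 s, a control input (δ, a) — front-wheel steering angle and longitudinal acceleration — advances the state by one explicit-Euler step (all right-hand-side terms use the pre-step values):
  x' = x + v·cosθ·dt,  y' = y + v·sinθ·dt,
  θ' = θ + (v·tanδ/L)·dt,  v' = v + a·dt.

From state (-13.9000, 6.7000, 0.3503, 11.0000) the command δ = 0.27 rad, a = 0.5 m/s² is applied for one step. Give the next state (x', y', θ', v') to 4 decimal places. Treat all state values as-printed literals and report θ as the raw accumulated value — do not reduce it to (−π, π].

x' = -13.9000 + 11.0000·cos(0.3503)·0.25 = -11.3170
y' = 6.7000 + 11.0000·sin(0.3503)·0.25 = 7.6437
θ' = 0.3503 + (11.0000/2.7)·tan(0.27)·0.25 = 0.6322
v' = 11.0000 + 0.5000·0.25 = 11.1250

(-11.3170, 7.6437, 0.6322, 11.1250)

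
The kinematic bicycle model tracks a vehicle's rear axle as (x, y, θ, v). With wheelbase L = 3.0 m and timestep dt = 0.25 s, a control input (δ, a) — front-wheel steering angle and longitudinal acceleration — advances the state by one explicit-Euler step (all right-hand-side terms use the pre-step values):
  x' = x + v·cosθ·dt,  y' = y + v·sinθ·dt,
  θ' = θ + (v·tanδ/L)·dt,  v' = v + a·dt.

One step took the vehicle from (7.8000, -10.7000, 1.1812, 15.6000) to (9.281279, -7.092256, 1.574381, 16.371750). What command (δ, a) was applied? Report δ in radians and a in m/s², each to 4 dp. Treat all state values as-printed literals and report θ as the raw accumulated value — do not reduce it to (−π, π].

δ = 0.2937, a = 3.0870

a = (v'−v)/dt = (0.771750)/0.25 = 3.0870
Δθ = θ'−θ = 0.393181;  (v·dt/L) = 15.6000·0.25/3.0 = 1.300000
tan δ = Δθ·L/(v·dt) = 0.302447  →  δ = 0.2937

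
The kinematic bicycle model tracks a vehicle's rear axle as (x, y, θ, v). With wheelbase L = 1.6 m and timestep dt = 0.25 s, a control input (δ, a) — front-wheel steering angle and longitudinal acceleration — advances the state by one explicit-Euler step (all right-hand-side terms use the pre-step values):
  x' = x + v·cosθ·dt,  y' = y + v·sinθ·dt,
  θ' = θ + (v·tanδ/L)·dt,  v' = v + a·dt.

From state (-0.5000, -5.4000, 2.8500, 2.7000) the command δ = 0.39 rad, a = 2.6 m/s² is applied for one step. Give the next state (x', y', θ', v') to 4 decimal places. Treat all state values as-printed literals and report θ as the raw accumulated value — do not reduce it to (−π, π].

(-1.1465, -5.2060, 3.0234, 3.3500)

x' = -0.5000 + 2.7000·cos(2.8500)·0.25 = -1.1465
y' = -5.4000 + 2.7000·sin(2.8500)·0.25 = -5.2060
θ' = 2.8500 + (2.7000/1.6)·tan(0.39)·0.25 = 3.0234
v' = 2.7000 + 2.6000·0.25 = 3.3500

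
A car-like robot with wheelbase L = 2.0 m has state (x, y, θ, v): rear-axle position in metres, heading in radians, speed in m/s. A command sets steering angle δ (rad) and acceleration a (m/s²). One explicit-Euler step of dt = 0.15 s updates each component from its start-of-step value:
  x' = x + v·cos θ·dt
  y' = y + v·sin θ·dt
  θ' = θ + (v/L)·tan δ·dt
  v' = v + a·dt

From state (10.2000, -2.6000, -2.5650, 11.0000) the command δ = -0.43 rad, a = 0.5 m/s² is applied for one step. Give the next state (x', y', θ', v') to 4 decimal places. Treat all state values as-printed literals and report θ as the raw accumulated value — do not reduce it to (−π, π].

x' = 10.2000 + 11.0000·cos(-2.5650)·0.15 = 8.8168
y' = -2.6000 + 11.0000·sin(-2.5650)·0.15 = -3.4995
θ' = -2.5650 + (11.0000/2.0)·tan(-0.43)·0.15 = -2.9434
v' = 11.0000 + 0.5000·0.15 = 11.0750

(8.8168, -3.4995, -2.9434, 11.0750)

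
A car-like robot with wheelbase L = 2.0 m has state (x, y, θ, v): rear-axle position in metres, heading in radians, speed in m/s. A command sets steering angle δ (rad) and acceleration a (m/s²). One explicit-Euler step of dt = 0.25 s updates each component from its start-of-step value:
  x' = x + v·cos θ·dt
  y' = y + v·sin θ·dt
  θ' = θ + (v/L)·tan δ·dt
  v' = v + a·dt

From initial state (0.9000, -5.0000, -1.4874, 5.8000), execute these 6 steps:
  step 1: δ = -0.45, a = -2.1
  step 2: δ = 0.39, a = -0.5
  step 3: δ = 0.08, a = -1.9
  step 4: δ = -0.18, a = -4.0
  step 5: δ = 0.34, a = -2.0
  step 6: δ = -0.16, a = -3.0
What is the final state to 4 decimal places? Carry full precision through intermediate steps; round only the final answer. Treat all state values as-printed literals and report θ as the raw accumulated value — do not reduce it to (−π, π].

(0.7861, -11.8778, -1.5229, 2.4250)

after step 1 (δ=-0.45, a=-2.1): (1.020785, -6.444961, -1.837615, 5.275000)
after step 2 (δ=0.39, a=-0.5): (0.673078, -7.717046, -1.566576, 5.150000)
after step 3 (δ=0.08, a=-1.9): (0.678512, -9.004535, -1.514965, 4.675000)
after step 4 (δ=-0.18, a=-4.0): (0.743730, -10.171464, -1.621304, 3.675000)
after step 5 (δ=0.34, a=-2.0): (0.697346, -11.089042, -1.458806, 3.175000)
after step 6 (δ=-0.16, a=-3.0): (0.786053, -11.877820, -1.522853, 2.425000)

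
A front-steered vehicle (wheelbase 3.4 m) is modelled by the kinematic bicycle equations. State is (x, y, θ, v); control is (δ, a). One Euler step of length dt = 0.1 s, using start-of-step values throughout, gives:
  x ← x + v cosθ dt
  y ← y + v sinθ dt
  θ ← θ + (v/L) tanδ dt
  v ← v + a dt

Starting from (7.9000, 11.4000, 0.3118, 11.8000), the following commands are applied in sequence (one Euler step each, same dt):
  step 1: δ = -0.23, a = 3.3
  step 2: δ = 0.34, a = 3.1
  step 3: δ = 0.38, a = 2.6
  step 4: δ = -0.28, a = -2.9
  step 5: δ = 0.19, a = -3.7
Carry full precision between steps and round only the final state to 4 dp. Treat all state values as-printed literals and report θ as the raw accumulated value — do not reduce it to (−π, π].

after step 1 (δ=-0.23, a=3.3): (9.023104, 11.761991, 0.230538, 12.130000)
after step 2 (δ=0.34, a=3.1): (10.204012, 12.039164, 0.356739, 12.440000)
after step 3 (δ=0.38, a=2.6): (11.369690, 12.473595, 0.502877, 12.700000)
after step 4 (δ=-0.28, a=-2.9): (12.482464, 13.085669, 0.395467, 12.410000)
after step 5 (δ=0.19, a=-3.7): (13.627679, 13.563752, 0.465664, 12.040000)

(13.6277, 13.5638, 0.4657, 12.0400)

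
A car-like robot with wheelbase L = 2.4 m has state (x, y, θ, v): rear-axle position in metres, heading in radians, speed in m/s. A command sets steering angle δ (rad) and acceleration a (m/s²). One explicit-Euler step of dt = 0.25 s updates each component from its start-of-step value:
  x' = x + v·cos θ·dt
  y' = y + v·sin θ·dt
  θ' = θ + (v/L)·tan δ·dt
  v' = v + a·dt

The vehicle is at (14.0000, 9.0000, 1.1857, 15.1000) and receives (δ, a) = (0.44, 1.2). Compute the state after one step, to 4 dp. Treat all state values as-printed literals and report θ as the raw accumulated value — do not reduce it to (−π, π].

x' = 14.0000 + 15.1000·cos(1.1857)·0.25 = 15.4181
y' = 9.0000 + 15.1000·sin(1.1857)·0.25 = 12.4985
θ' = 1.1857 + (15.1000/2.4)·tan(0.44)·0.25 = 1.9262
v' = 15.1000 + 1.2000·0.25 = 15.4000

(15.4181, 12.4985, 1.9262, 15.4000)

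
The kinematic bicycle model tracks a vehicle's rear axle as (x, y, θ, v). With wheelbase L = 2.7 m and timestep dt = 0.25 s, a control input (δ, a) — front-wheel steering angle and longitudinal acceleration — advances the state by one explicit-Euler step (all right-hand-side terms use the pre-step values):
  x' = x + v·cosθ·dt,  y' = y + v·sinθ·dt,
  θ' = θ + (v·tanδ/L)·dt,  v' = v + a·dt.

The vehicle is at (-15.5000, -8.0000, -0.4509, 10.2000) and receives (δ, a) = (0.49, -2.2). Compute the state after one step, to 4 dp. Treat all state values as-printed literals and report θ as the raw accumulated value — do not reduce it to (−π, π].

x' = -15.5000 + 10.2000·cos(-0.4509)·0.25 = -13.2049
y' = -8.0000 + 10.2000·sin(-0.4509)·0.25 = -9.1112
θ' = -0.4509 + (10.2000/2.7)·tan(0.49)·0.25 = 0.0529
v' = 10.2000 − 2.2000·0.25 = 9.6500

(-13.2049, -9.1112, 0.0529, 9.6500)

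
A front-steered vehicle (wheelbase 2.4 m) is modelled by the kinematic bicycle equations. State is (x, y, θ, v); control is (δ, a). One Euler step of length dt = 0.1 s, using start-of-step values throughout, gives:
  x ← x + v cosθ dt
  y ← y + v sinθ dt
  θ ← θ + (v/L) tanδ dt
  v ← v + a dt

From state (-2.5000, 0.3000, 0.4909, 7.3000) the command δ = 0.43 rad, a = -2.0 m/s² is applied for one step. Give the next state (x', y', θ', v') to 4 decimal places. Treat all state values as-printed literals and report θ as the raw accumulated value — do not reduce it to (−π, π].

x' = -2.5000 + 7.3000·cos(0.4909)·0.1 = -1.8562
y' = 0.3000 + 7.3000·sin(0.4909)·0.1 = 0.6441
θ' = 0.4909 + (7.3000/2.4)·tan(0.43)·0.1 = 0.6304
v' = 7.3000 − 2.0000·0.1 = 7.1000

(-1.8562, 0.6441, 0.6304, 7.1000)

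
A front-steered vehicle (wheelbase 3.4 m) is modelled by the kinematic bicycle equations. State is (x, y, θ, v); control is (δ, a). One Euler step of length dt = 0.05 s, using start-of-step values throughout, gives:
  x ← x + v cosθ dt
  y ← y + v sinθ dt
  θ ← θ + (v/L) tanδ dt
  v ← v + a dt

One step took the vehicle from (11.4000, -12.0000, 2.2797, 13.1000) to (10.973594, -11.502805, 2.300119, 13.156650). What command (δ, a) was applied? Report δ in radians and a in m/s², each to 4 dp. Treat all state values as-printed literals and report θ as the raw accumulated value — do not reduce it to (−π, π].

δ = 0.1056, a = 1.1330

a = (v'−v)/dt = (0.056650)/0.05 = 1.1330
Δθ = θ'−θ = 0.020419;  (v·dt/L) = 13.1000·0.05/3.4 = 0.192647
tan δ = Δθ·L/(v·dt) = 0.105992  →  δ = 0.1056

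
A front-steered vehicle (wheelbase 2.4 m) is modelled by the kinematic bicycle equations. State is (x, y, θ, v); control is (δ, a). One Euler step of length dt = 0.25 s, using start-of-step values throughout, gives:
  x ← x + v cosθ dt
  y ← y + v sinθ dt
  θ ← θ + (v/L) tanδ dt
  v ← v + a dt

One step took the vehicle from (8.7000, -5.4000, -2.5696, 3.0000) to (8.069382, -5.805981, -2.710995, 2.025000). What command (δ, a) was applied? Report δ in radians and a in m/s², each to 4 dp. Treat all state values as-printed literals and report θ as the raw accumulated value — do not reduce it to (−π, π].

δ = -0.4249, a = -3.9000

a = (v'−v)/dt = (-0.975000)/0.25 = -3.9000
Δθ = θ'−θ = -0.141395;  (v·dt/L) = 3.0000·0.25/2.4 = 0.312500
tan δ = Δθ·L/(v·dt) = -0.452464  →  δ = -0.4249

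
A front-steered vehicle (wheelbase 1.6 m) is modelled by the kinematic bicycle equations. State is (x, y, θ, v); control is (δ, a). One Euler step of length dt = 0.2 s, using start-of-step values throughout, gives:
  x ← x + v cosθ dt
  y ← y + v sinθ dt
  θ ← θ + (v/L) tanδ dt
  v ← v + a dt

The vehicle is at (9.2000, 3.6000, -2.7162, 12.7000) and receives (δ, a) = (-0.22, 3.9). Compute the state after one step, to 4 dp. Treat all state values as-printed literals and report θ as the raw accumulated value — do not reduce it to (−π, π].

x' = 9.2000 + 12.7000·cos(-2.7162)·0.2 = 6.8864
y' = 3.6000 + 12.7000·sin(-2.7162)·0.2 = 2.5518
θ' = -2.7162 + (12.7000/1.6)·tan(-0.22)·0.2 = -3.0712
v' = 12.7000 + 3.9000·0.2 = 13.4800

(6.8864, 2.5518, -3.0712, 13.4800)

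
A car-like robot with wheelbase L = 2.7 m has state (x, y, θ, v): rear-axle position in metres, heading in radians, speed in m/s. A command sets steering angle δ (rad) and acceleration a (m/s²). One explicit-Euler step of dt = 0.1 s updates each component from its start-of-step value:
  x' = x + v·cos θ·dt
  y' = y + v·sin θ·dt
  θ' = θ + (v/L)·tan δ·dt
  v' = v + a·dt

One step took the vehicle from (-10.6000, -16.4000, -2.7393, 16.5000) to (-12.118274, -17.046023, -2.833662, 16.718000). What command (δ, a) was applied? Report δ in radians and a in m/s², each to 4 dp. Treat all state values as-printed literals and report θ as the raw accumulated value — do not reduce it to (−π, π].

a = (v'−v)/dt = (0.218000)/0.1 = 2.1800
Δθ = θ'−θ = -0.094362;  (v·dt/L) = 16.5000·0.1/2.7 = 0.611111
tan δ = Δθ·L/(v·dt) = -0.154411  →  δ = -0.1532

δ = -0.1532, a = 2.1800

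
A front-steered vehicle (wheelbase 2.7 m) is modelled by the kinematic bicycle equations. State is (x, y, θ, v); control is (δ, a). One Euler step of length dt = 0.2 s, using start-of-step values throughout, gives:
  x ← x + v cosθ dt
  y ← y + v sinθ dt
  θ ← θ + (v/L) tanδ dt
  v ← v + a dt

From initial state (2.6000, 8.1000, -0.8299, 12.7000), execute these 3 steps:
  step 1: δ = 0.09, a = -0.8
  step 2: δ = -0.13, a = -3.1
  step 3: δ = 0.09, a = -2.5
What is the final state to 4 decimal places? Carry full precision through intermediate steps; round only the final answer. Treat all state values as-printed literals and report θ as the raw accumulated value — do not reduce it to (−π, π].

(7.7017, 2.7088, -0.7868, 11.4200)

after step 1 (δ=0.09, a=-0.8): (4.314372, 6.225826, -0.745004, 12.540000)
after step 2 (δ=-0.13, a=-3.1): (6.157966, 4.525465, -0.866444, 11.920000)
after step 3 (δ=0.09, a=-2.5): (7.701701, 2.708782, -0.786763, 11.420000)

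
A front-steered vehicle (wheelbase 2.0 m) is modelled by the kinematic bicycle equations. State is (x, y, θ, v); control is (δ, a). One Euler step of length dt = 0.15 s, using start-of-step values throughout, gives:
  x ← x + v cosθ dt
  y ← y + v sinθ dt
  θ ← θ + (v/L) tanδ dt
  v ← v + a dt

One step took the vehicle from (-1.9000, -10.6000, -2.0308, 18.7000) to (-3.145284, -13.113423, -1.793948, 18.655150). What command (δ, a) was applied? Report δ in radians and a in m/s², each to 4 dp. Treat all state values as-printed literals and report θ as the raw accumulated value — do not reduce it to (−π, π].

δ = 0.1673, a = -0.2990

a = (v'−v)/dt = (-0.044850)/0.15 = -0.2990
Δθ = θ'−θ = 0.236852;  (v·dt/L) = 18.7000·0.15/2.0 = 1.402500
tan δ = Δθ·L/(v·dt) = 0.168878  →  δ = 0.1673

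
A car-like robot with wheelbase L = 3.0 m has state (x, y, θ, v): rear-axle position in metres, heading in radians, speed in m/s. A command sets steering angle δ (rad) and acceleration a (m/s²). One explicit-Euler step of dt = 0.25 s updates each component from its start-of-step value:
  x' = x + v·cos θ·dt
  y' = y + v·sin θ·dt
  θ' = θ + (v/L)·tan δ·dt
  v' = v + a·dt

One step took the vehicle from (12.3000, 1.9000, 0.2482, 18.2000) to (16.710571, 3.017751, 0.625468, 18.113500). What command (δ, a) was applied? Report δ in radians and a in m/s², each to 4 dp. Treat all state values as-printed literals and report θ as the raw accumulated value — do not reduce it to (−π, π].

δ = 0.2438, a = -0.3460

a = (v'−v)/dt = (-0.086500)/0.25 = -0.3460
Δθ = θ'−θ = 0.377268;  (v·dt/L) = 18.2000·0.25/3.0 = 1.516667
tan δ = Δθ·L/(v·dt) = 0.248748  →  δ = 0.2438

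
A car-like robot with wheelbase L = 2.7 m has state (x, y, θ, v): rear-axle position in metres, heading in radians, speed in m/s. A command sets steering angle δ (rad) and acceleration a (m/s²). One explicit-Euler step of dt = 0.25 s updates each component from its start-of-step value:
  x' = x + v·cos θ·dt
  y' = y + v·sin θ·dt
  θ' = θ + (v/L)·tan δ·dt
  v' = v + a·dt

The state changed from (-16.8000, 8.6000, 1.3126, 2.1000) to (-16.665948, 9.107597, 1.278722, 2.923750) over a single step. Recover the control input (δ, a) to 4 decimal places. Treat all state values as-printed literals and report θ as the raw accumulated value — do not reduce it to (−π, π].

a = (v'−v)/dt = (0.823750)/0.25 = 3.2950
Δθ = θ'−θ = -0.033878;  (v·dt/L) = 2.1000·0.25/2.7 = 0.194444
tan δ = Δθ·L/(v·dt) = -0.174230  →  δ = -0.1725

δ = -0.1725, a = 3.2950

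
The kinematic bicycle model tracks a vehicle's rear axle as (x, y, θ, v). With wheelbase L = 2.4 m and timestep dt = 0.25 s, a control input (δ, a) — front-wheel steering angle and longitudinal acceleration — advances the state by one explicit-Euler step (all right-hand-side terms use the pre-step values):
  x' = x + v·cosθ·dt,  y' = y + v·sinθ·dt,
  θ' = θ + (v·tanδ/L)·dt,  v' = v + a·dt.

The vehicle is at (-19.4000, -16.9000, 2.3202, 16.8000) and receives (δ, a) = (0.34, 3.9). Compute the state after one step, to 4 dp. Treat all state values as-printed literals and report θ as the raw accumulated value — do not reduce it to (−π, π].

x' = -19.4000 + 16.8000·cos(2.3202)·0.25 = -22.2610
y' = -16.9000 + 16.8000·sin(2.3202)·0.25 = -13.8252
θ' = 2.3202 + (16.8000/2.4)·tan(0.34)·0.25 = 2.9392
v' = 16.8000 + 3.9000·0.25 = 17.7750

(-22.2610, -13.8252, 2.9392, 17.7750)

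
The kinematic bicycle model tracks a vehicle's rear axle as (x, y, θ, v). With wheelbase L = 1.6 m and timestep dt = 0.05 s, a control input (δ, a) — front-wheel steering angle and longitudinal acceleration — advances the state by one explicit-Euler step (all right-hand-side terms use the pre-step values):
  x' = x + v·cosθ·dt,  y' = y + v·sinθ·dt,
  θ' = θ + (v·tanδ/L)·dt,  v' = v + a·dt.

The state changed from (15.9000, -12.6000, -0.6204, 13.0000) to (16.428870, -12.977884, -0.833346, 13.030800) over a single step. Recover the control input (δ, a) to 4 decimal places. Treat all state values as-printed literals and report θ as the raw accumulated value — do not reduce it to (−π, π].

δ = -0.4828, a = 0.6160

a = (v'−v)/dt = (0.030800)/0.05 = 0.6160
Δθ = θ'−θ = -0.212946;  (v·dt/L) = 13.0000·0.05/1.6 = 0.406250
tan δ = Δθ·L/(v·dt) = -0.524175  →  δ = -0.4828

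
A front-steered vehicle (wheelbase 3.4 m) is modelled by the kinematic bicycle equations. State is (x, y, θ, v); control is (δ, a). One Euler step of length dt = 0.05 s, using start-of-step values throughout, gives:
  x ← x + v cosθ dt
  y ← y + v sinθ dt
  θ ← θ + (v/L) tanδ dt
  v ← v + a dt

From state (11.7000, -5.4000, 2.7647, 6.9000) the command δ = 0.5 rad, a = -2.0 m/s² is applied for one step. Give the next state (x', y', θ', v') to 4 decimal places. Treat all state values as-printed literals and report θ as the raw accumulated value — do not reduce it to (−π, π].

(11.3792, -5.2730, 2.8201, 6.8000)

x' = 11.7000 + 6.9000·cos(2.7647)·0.05 = 11.3792
y' = -5.4000 + 6.9000·sin(2.7647)·0.05 = -5.2730
θ' = 2.7647 + (6.9000/3.4)·tan(0.5)·0.05 = 2.8201
v' = 6.9000 − 2.0000·0.05 = 6.8000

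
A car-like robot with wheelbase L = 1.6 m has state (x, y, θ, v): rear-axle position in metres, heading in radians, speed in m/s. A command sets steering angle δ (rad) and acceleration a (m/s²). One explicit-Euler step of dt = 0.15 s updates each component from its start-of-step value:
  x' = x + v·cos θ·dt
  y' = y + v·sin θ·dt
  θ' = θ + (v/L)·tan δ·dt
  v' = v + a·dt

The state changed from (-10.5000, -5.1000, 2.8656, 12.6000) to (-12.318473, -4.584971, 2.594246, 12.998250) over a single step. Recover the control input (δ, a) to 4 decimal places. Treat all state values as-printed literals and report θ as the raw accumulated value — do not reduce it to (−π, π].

δ = -0.2258, a = 2.6550

a = (v'−v)/dt = (0.398250)/0.15 = 2.6550
Δθ = θ'−θ = -0.271354;  (v·dt/L) = 12.6000·0.15/1.6 = 1.181250
tan δ = Δθ·L/(v·dt) = -0.229718  →  δ = -0.2258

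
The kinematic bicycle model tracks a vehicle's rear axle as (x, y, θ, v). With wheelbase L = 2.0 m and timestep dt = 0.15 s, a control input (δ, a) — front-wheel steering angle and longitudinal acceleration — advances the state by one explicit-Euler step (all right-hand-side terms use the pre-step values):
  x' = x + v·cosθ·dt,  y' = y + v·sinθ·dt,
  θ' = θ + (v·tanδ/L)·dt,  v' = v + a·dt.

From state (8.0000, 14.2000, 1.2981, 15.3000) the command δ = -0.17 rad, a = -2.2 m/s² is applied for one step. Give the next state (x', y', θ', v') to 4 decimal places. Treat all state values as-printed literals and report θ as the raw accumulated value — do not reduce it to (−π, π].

(8.6181, 16.4102, 1.1011, 14.9700)

x' = 8.0000 + 15.3000·cos(1.2981)·0.15 = 8.6181
y' = 14.2000 + 15.3000·sin(1.2981)·0.15 = 16.4102
θ' = 1.2981 + (15.3000/2.0)·tan(-0.17)·0.15 = 1.1011
v' = 15.3000 − 2.2000·0.15 = 14.9700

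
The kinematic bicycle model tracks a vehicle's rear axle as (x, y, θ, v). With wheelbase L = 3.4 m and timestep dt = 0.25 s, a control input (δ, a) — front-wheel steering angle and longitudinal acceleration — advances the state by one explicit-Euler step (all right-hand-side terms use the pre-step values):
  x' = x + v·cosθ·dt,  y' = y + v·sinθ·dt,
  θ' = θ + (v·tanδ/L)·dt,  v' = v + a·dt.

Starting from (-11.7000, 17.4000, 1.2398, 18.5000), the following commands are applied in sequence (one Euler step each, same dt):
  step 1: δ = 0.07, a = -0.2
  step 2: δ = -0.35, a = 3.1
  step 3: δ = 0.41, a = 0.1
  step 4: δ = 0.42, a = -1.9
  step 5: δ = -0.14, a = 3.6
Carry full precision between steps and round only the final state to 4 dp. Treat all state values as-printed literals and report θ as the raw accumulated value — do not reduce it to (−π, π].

(-7.6676, 38.7012, 1.8919, 19.6750)

after step 1 (δ=0.07, a=-0.2): (-10.196942, 21.773950, 1.335176, 18.450000)
after step 2 (δ=-0.35, a=3.1): (-9.120174, 26.259006, 0.839972, 19.225000)
after step 3 (δ=0.41, a=0.1): (-5.912081, 29.837858, 1.454368, 19.250000)
after step 4 (δ=0.42, a=-1.9): (-5.353036, 34.617777, 2.086465, 18.775000)
after step 5 (δ=-0.14, a=3.6): (-7.667605, 38.701166, 1.891921, 19.675000)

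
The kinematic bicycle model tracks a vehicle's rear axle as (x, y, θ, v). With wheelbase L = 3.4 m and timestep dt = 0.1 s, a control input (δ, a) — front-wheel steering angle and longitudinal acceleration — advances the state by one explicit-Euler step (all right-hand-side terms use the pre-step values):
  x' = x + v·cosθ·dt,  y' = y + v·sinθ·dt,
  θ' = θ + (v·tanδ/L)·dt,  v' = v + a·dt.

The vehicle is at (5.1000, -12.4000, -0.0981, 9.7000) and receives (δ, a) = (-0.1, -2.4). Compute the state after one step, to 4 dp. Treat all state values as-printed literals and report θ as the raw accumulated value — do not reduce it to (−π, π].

x' = 5.1000 + 9.7000·cos(-0.0981)·0.1 = 6.0653
y' = -12.4000 + 9.7000·sin(-0.0981)·0.1 = -12.4950
θ' = -0.0981 + (9.7000/3.4)·tan(-0.1)·0.1 = -0.1267
v' = 9.7000 − 2.4000·0.1 = 9.4600

(6.0653, -12.4950, -0.1267, 9.4600)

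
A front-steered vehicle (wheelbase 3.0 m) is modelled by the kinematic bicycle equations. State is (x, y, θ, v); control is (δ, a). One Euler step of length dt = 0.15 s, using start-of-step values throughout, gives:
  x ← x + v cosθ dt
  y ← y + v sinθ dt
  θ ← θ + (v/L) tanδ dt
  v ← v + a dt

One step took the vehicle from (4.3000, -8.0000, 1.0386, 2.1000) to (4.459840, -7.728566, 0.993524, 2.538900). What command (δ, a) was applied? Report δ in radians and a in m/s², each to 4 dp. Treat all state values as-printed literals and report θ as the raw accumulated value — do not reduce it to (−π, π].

a = (v'−v)/dt = (0.438900)/0.15 = 2.9260
Δθ = θ'−θ = -0.045076;  (v·dt/L) = 2.1000·0.15/3.0 = 0.105000
tan δ = Δθ·L/(v·dt) = -0.429295  →  δ = -0.4055

δ = -0.4055, a = 2.9260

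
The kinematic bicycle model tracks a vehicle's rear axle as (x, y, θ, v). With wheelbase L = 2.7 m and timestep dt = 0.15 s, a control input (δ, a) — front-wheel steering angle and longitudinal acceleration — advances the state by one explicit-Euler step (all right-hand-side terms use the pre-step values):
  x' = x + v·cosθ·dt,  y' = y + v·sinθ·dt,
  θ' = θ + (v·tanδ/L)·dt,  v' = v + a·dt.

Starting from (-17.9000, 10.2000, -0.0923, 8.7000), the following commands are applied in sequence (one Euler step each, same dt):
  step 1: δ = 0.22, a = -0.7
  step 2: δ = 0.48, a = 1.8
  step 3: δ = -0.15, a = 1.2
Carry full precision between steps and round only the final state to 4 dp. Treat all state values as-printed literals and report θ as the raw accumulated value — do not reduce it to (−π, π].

(-14.0279, 10.4475, 0.1899, 9.0450)

after step 1 (δ=0.22, a=-0.7): (-16.600555, 10.079719, 0.015783, 8.595000)
after step 2 (δ=0.48, a=1.8): (-15.311465, 10.100066, 0.264374, 8.865000)
after step 3 (δ=-0.15, a=1.2): (-14.027916, 10.447537, 0.189940, 9.045000)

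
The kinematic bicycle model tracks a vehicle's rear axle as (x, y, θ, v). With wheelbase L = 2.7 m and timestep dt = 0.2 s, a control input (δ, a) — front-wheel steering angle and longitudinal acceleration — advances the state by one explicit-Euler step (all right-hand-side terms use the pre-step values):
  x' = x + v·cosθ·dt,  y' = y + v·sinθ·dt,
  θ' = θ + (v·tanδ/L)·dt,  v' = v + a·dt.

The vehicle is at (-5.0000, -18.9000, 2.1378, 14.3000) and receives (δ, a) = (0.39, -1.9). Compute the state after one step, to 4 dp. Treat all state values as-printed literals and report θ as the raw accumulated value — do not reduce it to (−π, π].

x' = -5.0000 + 14.3000·cos(2.1378)·0.2 = -6.5361
y' = -18.9000 + 14.3000·sin(2.1378)·0.2 = -16.4875
θ' = 2.1378 + (14.3000/2.7)·tan(0.39)·0.2 = 2.5732
v' = 14.3000 − 1.9000·0.2 = 13.9200

(-6.5361, -16.4875, 2.5732, 13.9200)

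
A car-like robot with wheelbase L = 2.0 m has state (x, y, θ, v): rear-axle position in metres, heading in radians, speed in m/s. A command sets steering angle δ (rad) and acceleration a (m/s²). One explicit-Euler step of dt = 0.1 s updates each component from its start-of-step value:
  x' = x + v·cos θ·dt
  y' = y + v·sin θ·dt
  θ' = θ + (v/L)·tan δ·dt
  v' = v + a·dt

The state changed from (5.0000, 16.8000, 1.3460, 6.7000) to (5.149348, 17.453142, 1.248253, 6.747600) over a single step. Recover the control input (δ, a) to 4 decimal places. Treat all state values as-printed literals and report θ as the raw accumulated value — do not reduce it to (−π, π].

a = (v'−v)/dt = (0.047600)/0.1 = 0.4760
Δθ = θ'−θ = -0.097747;  (v·dt/L) = 6.7000·0.1/2.0 = 0.335000
tan δ = Δθ·L/(v·dt) = -0.291782  →  δ = -0.2839

δ = -0.2839, a = 0.4760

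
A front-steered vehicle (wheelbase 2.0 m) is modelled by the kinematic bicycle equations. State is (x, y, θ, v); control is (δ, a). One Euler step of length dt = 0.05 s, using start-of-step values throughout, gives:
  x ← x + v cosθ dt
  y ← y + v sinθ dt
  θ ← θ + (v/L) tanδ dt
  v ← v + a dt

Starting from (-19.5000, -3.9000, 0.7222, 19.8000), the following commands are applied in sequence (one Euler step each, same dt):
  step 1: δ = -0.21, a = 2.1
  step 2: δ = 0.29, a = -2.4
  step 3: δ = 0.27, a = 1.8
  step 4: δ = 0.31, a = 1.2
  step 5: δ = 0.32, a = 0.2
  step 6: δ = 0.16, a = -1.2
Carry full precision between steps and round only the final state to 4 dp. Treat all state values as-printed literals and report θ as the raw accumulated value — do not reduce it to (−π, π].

after step 1 (δ=-0.21, a=2.1): (-18.757150, -3.245573, 0.616694, 19.905000)
after step 2 (δ=0.29, a=-2.4): (-17.945231, -2.669979, 0.765192, 19.785000)
after step 3 (δ=0.27, a=1.8): (-17.231735, -1.984749, 0.902084, 19.875000)
after step 4 (δ=0.31, a=1.2): (-16.615633, -1.205033, 1.061246, 19.935000)
after step 5 (δ=0.32, a=0.2): (-16.129434, -0.334906, 1.226403, 19.945000)
after step 6 (δ=0.16, a=-1.2): (-15.792736, 0.603786, 1.306870, 19.885000)

(-15.7927, 0.6038, 1.3069, 19.8850)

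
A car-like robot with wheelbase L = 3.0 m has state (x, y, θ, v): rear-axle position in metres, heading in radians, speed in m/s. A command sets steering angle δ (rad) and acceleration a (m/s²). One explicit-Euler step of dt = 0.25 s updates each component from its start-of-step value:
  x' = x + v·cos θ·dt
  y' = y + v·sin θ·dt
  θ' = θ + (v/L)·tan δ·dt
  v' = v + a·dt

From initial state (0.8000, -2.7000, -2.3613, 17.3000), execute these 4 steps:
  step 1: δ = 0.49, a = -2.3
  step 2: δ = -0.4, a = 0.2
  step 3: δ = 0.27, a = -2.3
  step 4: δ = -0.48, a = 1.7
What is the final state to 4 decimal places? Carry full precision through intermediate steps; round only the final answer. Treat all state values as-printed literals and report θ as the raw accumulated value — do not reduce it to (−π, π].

(-5.6684, -17.3072, -2.4975, 16.6250)

after step 1 (δ=0.49, a=-2.3): (-2.273811, -5.742583, -1.592332, 16.725000)
after step 2 (δ=-0.4, a=0.2): (-2.363850, -9.922864, -2.181600, 16.775000)
after step 3 (δ=0.27, a=-2.3): (-4.769075, -13.358330, -1.794715, 16.200000)
after step 4 (δ=-0.48, a=1.7): (-5.668388, -17.307221, -2.497540, 16.625000)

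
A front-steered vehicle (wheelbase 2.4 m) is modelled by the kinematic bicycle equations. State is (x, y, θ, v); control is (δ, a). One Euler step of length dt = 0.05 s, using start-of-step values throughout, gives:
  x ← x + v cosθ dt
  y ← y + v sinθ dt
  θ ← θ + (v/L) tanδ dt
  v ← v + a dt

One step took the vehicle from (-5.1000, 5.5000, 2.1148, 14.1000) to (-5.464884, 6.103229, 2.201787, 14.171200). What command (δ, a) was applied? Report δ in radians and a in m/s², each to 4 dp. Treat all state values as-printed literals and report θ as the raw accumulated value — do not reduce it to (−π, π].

a = (v'−v)/dt = (0.071200)/0.05 = 1.4240
Δθ = θ'−θ = 0.086987;  (v·dt/L) = 14.1000·0.05/2.4 = 0.293750
tan δ = Δθ·L/(v·dt) = 0.296126  →  δ = 0.2879

δ = 0.2879, a = 1.4240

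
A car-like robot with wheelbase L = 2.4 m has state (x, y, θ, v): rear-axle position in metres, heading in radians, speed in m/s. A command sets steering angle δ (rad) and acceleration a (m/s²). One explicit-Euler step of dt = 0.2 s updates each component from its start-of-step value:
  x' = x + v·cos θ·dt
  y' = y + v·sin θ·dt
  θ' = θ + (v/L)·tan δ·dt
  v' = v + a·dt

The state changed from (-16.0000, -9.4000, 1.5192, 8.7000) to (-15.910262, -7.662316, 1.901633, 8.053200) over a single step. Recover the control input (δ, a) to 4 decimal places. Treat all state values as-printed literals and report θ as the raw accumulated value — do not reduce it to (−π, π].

δ = 0.4854, a = -3.2340

a = (v'−v)/dt = (-0.646800)/0.2 = -3.2340
Δθ = θ'−θ = 0.382433;  (v·dt/L) = 8.7000·0.2/2.4 = 0.725000
tan δ = Δθ·L/(v·dt) = 0.527494  →  δ = 0.4854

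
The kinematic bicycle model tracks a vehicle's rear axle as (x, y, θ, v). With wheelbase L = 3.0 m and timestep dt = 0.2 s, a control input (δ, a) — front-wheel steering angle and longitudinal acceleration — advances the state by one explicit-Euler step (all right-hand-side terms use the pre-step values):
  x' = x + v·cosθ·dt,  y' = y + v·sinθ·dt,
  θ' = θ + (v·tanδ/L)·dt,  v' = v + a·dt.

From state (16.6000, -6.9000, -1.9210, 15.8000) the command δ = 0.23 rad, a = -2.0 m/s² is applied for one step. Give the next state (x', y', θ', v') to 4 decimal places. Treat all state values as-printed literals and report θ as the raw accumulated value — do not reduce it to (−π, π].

x' = 16.6000 + 15.8000·cos(-1.9210)·0.2 = 15.5158
y' = -6.9000 + 15.8000·sin(-1.9210)·0.2 = -9.8682
θ' = -1.9210 + (15.8000/3.0)·tan(0.23)·0.2 = -1.6744
v' = 15.8000 − 2.0000·0.2 = 15.4000

(15.5158, -9.8682, -1.6744, 15.4000)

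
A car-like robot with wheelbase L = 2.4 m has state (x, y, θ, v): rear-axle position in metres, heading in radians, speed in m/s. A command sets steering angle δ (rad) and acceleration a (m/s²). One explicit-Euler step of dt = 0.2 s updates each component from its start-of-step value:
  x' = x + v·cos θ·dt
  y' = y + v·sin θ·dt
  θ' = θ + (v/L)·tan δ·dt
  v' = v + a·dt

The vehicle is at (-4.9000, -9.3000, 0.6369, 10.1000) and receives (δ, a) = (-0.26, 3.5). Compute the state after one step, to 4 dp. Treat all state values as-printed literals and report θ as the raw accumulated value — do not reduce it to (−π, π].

x' = -4.9000 + 10.1000·cos(0.6369)·0.2 = -3.2760
y' = -9.3000 + 10.1000·sin(0.6369)·0.2 = -8.0987
θ' = 0.6369 + (10.1000/2.4)·tan(-0.26)·0.2 = 0.4130
v' = 10.1000 + 3.5000·0.2 = 10.8000

(-3.2760, -8.0987, 0.4130, 10.8000)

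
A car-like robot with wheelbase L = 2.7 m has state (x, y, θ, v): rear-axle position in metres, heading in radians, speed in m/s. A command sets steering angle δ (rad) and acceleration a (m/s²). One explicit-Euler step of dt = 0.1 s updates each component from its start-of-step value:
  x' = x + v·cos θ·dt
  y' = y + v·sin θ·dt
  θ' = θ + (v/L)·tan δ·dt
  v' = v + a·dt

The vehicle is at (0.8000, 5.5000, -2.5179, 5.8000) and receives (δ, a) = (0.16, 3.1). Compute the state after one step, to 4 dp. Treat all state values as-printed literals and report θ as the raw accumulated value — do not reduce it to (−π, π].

x' = 0.8000 + 5.8000·cos(-2.5179)·0.1 = 0.3292
y' = 5.5000 + 5.8000·sin(-2.5179)·0.1 = 5.1613
θ' = -2.5179 + (5.8000/2.7)·tan(0.16)·0.1 = -2.4832
v' = 5.8000 + 3.1000·0.1 = 6.1100

(0.3292, 5.1613, -2.4832, 6.1100)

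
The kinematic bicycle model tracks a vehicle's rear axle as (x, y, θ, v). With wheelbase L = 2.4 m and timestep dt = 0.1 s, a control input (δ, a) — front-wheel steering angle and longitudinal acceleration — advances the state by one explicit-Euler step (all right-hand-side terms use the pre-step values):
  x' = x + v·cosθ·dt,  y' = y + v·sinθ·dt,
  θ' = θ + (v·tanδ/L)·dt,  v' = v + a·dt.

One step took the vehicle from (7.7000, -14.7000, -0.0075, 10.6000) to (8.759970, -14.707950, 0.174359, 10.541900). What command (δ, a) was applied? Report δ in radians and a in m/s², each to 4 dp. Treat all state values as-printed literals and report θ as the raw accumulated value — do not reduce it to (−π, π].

a = (v'−v)/dt = (-0.058100)/0.1 = -0.5810
Δθ = θ'−θ = 0.181859;  (v·dt/L) = 10.6000·0.1/2.4 = 0.441667
tan δ = Δθ·L/(v·dt) = 0.411756  →  δ = 0.3906

δ = 0.3906, a = -0.5810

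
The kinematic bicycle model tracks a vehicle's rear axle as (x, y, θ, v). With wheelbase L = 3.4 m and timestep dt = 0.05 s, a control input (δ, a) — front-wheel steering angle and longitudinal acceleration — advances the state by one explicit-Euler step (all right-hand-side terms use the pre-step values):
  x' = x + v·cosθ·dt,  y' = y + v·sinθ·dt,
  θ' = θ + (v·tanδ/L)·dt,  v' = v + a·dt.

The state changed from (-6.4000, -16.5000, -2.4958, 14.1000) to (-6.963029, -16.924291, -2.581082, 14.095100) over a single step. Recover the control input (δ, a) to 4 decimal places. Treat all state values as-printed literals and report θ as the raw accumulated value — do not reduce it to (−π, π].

δ = -0.3902, a = -0.0980

a = (v'−v)/dt = (-0.004900)/0.05 = -0.0980
Δθ = θ'−θ = -0.085282;  (v·dt/L) = 14.1000·0.05/3.4 = 0.207353
tan δ = Δθ·L/(v·dt) = -0.411289  →  δ = -0.3902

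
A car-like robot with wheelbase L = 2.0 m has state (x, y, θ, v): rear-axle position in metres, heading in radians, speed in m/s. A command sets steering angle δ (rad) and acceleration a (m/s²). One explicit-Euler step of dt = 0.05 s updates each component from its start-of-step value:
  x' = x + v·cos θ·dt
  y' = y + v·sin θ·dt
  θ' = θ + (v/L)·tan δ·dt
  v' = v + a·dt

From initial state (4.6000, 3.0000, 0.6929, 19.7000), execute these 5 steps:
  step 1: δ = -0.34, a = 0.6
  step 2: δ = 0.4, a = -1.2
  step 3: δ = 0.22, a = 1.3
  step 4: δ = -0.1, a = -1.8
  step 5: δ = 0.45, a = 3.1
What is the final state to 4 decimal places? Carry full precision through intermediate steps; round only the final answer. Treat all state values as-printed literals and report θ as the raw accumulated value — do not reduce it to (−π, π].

(8.3029, 6.2011, 1.0249, 19.8000)

after step 1 (δ=-0.34, a=0.6): (5.357856, 3.629190, 0.518685, 19.730000)
after step 2 (δ=0.4, a=-1.2): (6.214604, 4.118235, 0.727227, 19.670000)
after step 3 (δ=0.22, a=1.3): (6.949298, 4.772067, 0.837192, 19.735000)
after step 4 (δ=-0.1, a=-1.8): (7.609978, 5.504991, 0.787690, 19.645000)
after step 5 (δ=0.45, a=3.1): (8.302940, 6.201137, 1.024930, 19.800000)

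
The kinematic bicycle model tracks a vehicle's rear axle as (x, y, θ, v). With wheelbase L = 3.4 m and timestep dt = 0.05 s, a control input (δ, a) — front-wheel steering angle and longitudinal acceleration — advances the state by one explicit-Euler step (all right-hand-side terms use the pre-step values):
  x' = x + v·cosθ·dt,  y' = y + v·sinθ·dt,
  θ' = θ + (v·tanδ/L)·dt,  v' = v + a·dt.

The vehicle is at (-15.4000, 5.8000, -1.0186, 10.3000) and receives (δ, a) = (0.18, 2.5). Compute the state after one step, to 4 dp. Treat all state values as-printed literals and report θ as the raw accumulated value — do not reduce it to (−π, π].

x' = -15.4000 + 10.3000·cos(-1.0186)·0.05 = -15.1299
y' = 5.8000 + 10.3000·sin(-1.0186)·0.05 = 5.3615
θ' = -1.0186 + (10.3000/3.4)·tan(0.18)·0.05 = -0.9910
v' = 10.3000 + 2.5000·0.05 = 10.4250

(-15.1299, 5.3615, -0.9910, 10.4250)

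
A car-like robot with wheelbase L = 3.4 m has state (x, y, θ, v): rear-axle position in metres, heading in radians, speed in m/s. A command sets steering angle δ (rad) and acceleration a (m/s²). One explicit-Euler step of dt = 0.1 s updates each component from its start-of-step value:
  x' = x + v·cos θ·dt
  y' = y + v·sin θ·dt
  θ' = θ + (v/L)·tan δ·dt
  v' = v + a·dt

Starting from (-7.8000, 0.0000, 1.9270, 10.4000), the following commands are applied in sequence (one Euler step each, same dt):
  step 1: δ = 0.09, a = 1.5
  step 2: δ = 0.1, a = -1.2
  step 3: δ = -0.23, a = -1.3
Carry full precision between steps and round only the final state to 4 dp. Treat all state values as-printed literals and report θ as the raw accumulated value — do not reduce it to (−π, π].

after step 1 (δ=0.09, a=1.5): (-8.162667, 0.974717, 1.954604, 10.550000)
after step 2 (δ=0.1, a=-1.2): (-8.557716, 1.952961, 1.985737, 10.430000)
after step 3 (δ=-0.23, a=-1.3): (-8.978187, 2.907452, 1.913910, 10.300000)

(-8.9782, 2.9075, 1.9139, 10.3000)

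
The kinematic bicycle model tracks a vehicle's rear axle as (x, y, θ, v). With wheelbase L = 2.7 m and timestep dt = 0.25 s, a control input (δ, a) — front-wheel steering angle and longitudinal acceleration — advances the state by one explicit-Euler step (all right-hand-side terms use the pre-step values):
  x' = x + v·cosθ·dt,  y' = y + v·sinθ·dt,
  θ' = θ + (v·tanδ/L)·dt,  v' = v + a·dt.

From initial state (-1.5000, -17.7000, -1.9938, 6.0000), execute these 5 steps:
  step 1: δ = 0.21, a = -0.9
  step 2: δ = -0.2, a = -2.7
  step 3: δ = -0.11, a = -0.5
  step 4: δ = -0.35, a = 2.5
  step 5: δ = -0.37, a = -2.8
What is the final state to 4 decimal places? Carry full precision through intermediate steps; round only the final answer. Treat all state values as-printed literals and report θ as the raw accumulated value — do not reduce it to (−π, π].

after step 1 (δ=0.21, a=-0.9): (-2.115752, -19.067790, -1.875388, 5.775000)
after step 2 (δ=-0.2, a=-2.7): (-2.548737, -20.445084, -1.983781, 5.100000)
after step 3 (δ=-0.11, a=-0.5): (-3.060452, -21.612891, -2.035936, 4.975000)
after step 4 (δ=-0.35, a=2.5): (-3.618333, -22.724503, -2.204086, 5.600000)
after step 5 (δ=-0.37, a=-2.8): (-4.446852, -23.853023, -2.405200, 4.900000)

(-4.4469, -23.8530, -2.4052, 4.9000)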